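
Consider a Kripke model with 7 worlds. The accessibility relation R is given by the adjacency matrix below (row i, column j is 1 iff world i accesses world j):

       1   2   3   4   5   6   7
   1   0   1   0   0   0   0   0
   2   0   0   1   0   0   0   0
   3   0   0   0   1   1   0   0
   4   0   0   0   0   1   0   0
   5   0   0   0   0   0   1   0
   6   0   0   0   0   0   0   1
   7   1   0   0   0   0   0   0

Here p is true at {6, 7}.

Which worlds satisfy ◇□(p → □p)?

{1, 2, 3, 4, 6, 7}

1: successors {2}; □(p → □p) there: 2:T. ✓
2: successors {3}; □(p → □p) there: 3:T. ✓
3: successors {4, 5}; □(p → □p) there: 4:T, 5:T. ✓
4: successors {5}; □(p → □p) there: 5:T. ✓
5: successors {6}; □(p → □p) there: 6:F. ✗
6: successors {7}; □(p → □p) there: 7:T. ✓
7: successors {1}; □(p → □p) there: 1:T. ✓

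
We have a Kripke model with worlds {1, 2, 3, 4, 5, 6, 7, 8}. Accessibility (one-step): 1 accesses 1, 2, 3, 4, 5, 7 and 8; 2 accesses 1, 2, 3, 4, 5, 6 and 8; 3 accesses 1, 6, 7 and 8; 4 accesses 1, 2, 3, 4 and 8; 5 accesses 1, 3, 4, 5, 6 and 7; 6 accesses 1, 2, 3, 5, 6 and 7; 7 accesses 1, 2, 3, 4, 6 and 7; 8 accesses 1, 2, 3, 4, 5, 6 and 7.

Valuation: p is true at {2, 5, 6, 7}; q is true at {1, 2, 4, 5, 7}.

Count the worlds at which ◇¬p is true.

8

1: successors {1, 2, 3, 4, 5, 7, 8}; ¬p there: 1:T, 2:F, 3:T, 4:T, 5:F, 7:F, 8:T. ✓
2: successors {1, 2, 3, 4, 5, 6, 8}; ¬p there: 1:T, 2:F, 3:T, 4:T, 5:F, 6:F, 8:T. ✓
3: successors {1, 6, 7, 8}; ¬p there: 1:T, 6:F, 7:F, 8:T. ✓
4: successors {1, 2, 3, 4, 8}; ¬p there: 1:T, 2:F, 3:T, 4:T, 8:T. ✓
5: successors {1, 3, 4, 5, 6, 7}; ¬p there: 1:T, 3:T, 4:T, 5:F, 6:F, 7:F. ✓
6: successors {1, 2, 3, 5, 6, 7}; ¬p there: 1:T, 2:F, 3:T, 5:F, 6:F, 7:F. ✓
7: successors {1, 2, 3, 4, 6, 7}; ¬p there: 1:T, 2:F, 3:T, 4:T, 6:F, 7:F. ✓
8: successors {1, 2, 3, 4, 5, 6, 7}; ¬p there: 1:T, 2:F, 3:T, 4:T, 5:F, 6:F, 7:F. ✓
Satisfying worlds: {1, 2, 3, 4, 5, 6, 7, 8}.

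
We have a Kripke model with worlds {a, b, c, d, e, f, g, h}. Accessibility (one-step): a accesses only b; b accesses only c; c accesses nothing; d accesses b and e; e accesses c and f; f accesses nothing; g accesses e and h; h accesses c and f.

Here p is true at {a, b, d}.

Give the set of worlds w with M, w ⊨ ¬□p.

a: □p is T. ✗
b: □p is F. ✓
c: □p is T. ✗
d: □p is F. ✓
e: □p is F. ✓
f: □p is T. ✗
g: □p is F. ✓
h: □p is F. ✓

{b, d, e, g, h}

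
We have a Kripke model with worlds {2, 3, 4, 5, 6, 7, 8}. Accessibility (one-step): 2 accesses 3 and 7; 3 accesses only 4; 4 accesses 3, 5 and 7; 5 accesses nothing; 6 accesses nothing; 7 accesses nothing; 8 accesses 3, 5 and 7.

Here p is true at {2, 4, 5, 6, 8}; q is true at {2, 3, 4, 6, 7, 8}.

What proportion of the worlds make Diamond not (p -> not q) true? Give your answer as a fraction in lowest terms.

1/7

2: successors {3, 7}; not (p -> not q) there: 3:F, 7:F. ✗
3: successors {4}; not (p -> not q) there: 4:T. ✓
4: successors {3, 5, 7}; not (p -> not q) there: 3:F, 5:F, 7:F. ✗
5: no successors, so Diamond not (p -> not q) fails. ✗
6: no successors, so Diamond not (p -> not q) fails. ✗
7: no successors, so Diamond not (p -> not q) fails. ✗
8: successors {3, 5, 7}; not (p -> not q) there: 3:F, 5:F, 7:F. ✗
That's 1 of 7 worlds, so 1/7.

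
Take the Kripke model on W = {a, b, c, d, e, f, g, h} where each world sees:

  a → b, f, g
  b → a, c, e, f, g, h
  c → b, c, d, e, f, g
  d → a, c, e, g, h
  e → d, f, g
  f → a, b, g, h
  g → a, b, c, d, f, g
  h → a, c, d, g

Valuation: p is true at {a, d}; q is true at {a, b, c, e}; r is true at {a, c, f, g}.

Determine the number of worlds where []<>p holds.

a: successors {b, f, g}; <>p there: b:T, f:T, g:T. ✓
b: successors {a, c, e, f, g, h}; <>p there: a:F, c:T, e:T, f:T, g:T, h:T. ✗
c: successors {b, c, d, e, f, g}; <>p there: b:T, c:T, d:T, e:T, f:T, g:T. ✓
d: successors {a, c, e, g, h}; <>p there: a:F, c:T, e:T, g:T, h:T. ✗
e: successors {d, f, g}; <>p there: d:T, f:T, g:T. ✓
f: successors {a, b, g, h}; <>p there: a:F, b:T, g:T, h:T. ✗
g: successors {a, b, c, d, f, g}; <>p there: a:F, b:T, c:T, d:T, f:T, g:T. ✗
h: successors {a, c, d, g}; <>p there: a:F, c:T, d:T, g:T. ✗
Satisfying worlds: {a, c, e}.

3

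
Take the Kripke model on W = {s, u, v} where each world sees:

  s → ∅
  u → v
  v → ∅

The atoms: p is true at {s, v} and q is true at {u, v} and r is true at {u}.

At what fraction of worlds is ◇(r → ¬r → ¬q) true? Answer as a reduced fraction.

s: no successors, so ◇(r → ¬r → ¬q) fails. ✗
u: successors {v}; r → ¬r → ¬q there: v:T. ✓
v: no successors, so ◇(r → ¬r → ¬q) fails. ✗
That's 1 of 3 worlds, so 1/3.

1/3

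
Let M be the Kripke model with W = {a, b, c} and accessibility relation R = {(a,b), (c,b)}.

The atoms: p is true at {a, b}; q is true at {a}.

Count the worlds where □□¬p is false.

0

a: successors {b}; □¬p there: b:T. ✓
b: no successors, so □□¬p holds vacuously. ✓
c: successors {b}; □¬p there: b:T. ✓
Satisfying worlds: {a, b, c}.
So □□¬p fails at the other 0 worlds.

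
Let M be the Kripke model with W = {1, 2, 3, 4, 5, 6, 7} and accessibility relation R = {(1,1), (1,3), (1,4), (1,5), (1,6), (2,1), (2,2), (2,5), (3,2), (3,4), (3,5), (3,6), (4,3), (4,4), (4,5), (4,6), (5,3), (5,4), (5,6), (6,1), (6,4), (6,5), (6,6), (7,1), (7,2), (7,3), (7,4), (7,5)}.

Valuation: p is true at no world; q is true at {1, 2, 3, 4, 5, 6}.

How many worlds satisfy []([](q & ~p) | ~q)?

1: successors {1, 3, 4, 5, 6}; [](q & ~p) | ~q there: 1:T, 3:T, 4:T, 5:T, 6:T. ✓
2: successors {1, 2, 5}; [](q & ~p) | ~q there: 1:T, 2:T, 5:T. ✓
3: successors {2, 4, 5, 6}; [](q & ~p) | ~q there: 2:T, 4:T, 5:T, 6:T. ✓
4: successors {3, 4, 5, 6}; [](q & ~p) | ~q there: 3:T, 4:T, 5:T, 6:T. ✓
5: successors {3, 4, 6}; [](q & ~p) | ~q there: 3:T, 4:T, 6:T. ✓
6: successors {1, 4, 5, 6}; [](q & ~p) | ~q there: 1:T, 4:T, 5:T, 6:T. ✓
7: successors {1, 2, 3, 4, 5}; [](q & ~p) | ~q there: 1:T, 2:T, 3:T, 4:T, 5:T. ✓
Satisfying worlds: {1, 2, 3, 4, 5, 6, 7}.

7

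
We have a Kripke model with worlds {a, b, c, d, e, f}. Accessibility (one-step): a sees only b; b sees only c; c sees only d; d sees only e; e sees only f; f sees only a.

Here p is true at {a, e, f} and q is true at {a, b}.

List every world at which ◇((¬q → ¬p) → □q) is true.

{d, e, f}

a: successors {b}; (¬q → ¬p) → □q there: b:F. ✗
b: successors {c}; (¬q → ¬p) → □q there: c:F. ✗
c: successors {d}; (¬q → ¬p) → □q there: d:F. ✗
d: successors {e}; (¬q → ¬p) → □q there: e:T. ✓
e: successors {f}; (¬q → ¬p) → □q there: f:T. ✓
f: successors {a}; (¬q → ¬p) → □q there: a:T. ✓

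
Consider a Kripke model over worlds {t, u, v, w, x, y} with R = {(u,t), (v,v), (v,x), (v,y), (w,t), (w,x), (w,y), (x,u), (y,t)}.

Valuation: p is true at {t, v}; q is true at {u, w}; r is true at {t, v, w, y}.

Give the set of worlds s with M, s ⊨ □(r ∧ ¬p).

t: no successors, so □(r ∧ ¬p) holds vacuously. ✓
u: successors {t}; r ∧ ¬p there: t:F. ✗
v: successors {v, x, y}; r ∧ ¬p there: v:F, x:F, y:T. ✗
w: successors {t, x, y}; r ∧ ¬p there: t:F, x:F, y:T. ✗
x: successors {u}; r ∧ ¬p there: u:F. ✗
y: successors {t}; r ∧ ¬p there: t:F. ✗

{t}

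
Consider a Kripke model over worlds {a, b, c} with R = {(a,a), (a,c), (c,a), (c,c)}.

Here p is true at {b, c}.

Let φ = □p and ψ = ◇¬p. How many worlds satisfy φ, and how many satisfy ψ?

For □p:
a: successors {a, c}; p there: a:F, c:T. ✗
b: no successors, so □p holds vacuously. ✓
c: successors {a, c}; p there: a:F, c:T. ✗
— 1 world.
For ◇¬p:
a: successors {a, c}; ¬p there: a:T, c:F. ✓
b: no successors, so ◇¬p fails. ✗
c: successors {a, c}; ¬p there: a:T, c:F. ✓
— 2 worlds.

1 and 2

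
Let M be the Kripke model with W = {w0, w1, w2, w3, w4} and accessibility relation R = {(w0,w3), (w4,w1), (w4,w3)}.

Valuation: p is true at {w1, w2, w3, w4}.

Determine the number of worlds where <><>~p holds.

0

w0: successors {w3}; <>~p there: w3:F. ✗
w1: no successors, so <><>~p fails. ✗
w2: no successors, so <><>~p fails. ✗
w3: no successors, so <><>~p fails. ✗
w4: successors {w1, w3}; <>~p there: w1:F, w3:F. ✗
Satisfying worlds: ∅.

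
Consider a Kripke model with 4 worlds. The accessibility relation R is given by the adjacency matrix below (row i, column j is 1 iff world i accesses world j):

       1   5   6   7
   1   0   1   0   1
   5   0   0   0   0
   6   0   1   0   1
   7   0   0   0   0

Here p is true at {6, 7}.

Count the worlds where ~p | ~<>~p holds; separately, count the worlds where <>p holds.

For ~p | ~<>~p:
1: ~p is T, ~<>~p is F. ✓
5: ~p is T, ~<>~p is T. ✓
6: ~p is F, ~<>~p is F. ✗
7: ~p is F, ~<>~p is T. ✓
— 3 worlds.
For <>p:
1: successors {5, 7}; p there: 5:F, 7:T. ✓
5: no successors, so <>p fails. ✗
6: successors {5, 7}; p there: 5:F, 7:T. ✓
7: no successors, so <>p fails. ✗
— 2 worlds.

3 and 2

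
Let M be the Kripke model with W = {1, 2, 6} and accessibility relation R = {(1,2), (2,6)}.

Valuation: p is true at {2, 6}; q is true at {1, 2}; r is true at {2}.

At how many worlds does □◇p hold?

1: successors {2}; ◇p there: 2:T. ✓
2: successors {6}; ◇p there: 6:F. ✗
6: no successors, so □◇p holds vacuously. ✓
Satisfying worlds: {1, 6}.

2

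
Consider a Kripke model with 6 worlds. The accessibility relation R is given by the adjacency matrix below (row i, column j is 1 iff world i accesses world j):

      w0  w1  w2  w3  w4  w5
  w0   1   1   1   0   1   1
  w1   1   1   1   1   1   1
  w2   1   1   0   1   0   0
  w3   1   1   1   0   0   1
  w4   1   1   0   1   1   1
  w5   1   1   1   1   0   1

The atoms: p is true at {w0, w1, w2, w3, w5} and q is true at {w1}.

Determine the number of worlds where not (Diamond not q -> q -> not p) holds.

1

w0: Diamond not q -> q -> not p is T. ✗
w1: Diamond not q -> q -> not p is F. ✓
w2: Diamond not q -> q -> not p is T. ✗
w3: Diamond not q -> q -> not p is T. ✗
w4: Diamond not q -> q -> not p is T. ✗
w5: Diamond not q -> q -> not p is T. ✗
Satisfying worlds: {w1}.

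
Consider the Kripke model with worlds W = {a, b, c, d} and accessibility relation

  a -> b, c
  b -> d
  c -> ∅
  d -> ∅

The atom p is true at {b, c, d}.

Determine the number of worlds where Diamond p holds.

2

a: successors {b, c}; p there: b:T, c:T. ✓
b: successors {d}; p there: d:T. ✓
c: no successors, so Diamond p fails. ✗
d: no successors, so Diamond p fails. ✗
Satisfying worlds: {a, b}.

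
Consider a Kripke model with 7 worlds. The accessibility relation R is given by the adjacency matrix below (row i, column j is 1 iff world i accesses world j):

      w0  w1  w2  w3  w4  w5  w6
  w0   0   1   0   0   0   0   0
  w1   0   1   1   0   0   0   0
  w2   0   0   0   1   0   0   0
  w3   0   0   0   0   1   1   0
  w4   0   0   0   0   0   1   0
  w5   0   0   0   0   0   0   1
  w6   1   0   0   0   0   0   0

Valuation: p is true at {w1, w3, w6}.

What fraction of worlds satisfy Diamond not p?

4/7

w0: successors {w1}; not p there: w1:F. ✗
w1: successors {w1, w2}; not p there: w1:F, w2:T. ✓
w2: successors {w3}; not p there: w3:F. ✗
w3: successors {w4, w5}; not p there: w4:T, w5:T. ✓
w4: successors {w5}; not p there: w5:T. ✓
w5: successors {w6}; not p there: w6:F. ✗
w6: successors {w0}; not p there: w0:T. ✓
That's 4 of 7 worlds, so 4/7.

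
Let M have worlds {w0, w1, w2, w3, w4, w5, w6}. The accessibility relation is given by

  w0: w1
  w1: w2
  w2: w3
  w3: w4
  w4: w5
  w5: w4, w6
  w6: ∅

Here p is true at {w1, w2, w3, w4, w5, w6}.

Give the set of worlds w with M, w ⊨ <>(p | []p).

w0: successors {w1}; p | []p there: w1:T. ✓
w1: successors {w2}; p | []p there: w2:T. ✓
w2: successors {w3}; p | []p there: w3:T. ✓
w3: successors {w4}; p | []p there: w4:T. ✓
w4: successors {w5}; p | []p there: w5:T. ✓
w5: successors {w4, w6}; p | []p there: w4:T, w6:T. ✓
w6: no successors, so <>(p | []p) fails. ✗

{w0, w1, w2, w3, w4, w5}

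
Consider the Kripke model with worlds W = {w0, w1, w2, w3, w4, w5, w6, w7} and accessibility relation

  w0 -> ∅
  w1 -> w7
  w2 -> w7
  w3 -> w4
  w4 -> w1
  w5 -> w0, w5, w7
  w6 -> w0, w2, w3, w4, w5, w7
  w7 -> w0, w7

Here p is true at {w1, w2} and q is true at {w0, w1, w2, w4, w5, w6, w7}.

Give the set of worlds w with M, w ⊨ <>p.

w0: no successors, so <>p fails. ✗
w1: successors {w7}; p there: w7:F. ✗
w2: successors {w7}; p there: w7:F. ✗
w3: successors {w4}; p there: w4:F. ✗
w4: successors {w1}; p there: w1:T. ✓
w5: successors {w0, w5, w7}; p there: w0:F, w5:F, w7:F. ✗
w6: successors {w0, w2, w3, w4, w5, w7}; p there: w0:F, w2:T, w3:F, w4:F, w5:F, w7:F. ✓
w7: successors {w0, w7}; p there: w0:F, w7:F. ✗

{w4, w6}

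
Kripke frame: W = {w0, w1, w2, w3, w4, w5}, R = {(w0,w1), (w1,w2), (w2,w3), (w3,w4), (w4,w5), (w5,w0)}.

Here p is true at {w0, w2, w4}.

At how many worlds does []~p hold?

w0: successors {w1}; ~p there: w1:T. ✓
w1: successors {w2}; ~p there: w2:F. ✗
w2: successors {w3}; ~p there: w3:T. ✓
w3: successors {w4}; ~p there: w4:F. ✗
w4: successors {w5}; ~p there: w5:T. ✓
w5: successors {w0}; ~p there: w0:F. ✗
Satisfying worlds: {w0, w2, w4}.

3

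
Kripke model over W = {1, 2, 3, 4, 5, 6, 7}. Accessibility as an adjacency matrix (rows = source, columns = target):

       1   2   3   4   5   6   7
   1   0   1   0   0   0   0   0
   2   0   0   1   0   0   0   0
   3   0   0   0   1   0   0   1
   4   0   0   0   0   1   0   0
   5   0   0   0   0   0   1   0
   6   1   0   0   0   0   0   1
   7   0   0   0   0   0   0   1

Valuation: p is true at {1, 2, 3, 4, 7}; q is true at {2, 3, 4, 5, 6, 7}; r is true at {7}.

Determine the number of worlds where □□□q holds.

1: successors {2}; □□q there: 2:T. ✓
2: successors {3}; □□q there: 3:T. ✓
3: successors {4, 7}; □□q there: 4:T, 7:T. ✓
4: successors {5}; □□q there: 5:F. ✗
5: successors {6}; □□q there: 6:T. ✓
6: successors {1, 7}; □□q there: 1:T, 7:T. ✓
7: successors {7}; □□q there: 7:T. ✓
Satisfying worlds: {1, 2, 3, 5, 6, 7}.

6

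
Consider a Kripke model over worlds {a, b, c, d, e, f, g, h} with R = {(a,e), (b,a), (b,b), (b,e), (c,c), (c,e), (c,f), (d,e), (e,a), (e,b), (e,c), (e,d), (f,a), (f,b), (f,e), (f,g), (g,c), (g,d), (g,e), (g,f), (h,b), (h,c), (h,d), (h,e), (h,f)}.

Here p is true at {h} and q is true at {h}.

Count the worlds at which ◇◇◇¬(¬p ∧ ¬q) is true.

a: successors {e}; ◇◇¬(¬p ∧ ¬q) there: e:F. ✗
b: successors {a, b, e}; ◇◇¬(¬p ∧ ¬q) there: a:F, b:F, e:F. ✗
c: successors {c, e, f}; ◇◇¬(¬p ∧ ¬q) there: c:F, e:F, f:F. ✗
d: successors {e}; ◇◇¬(¬p ∧ ¬q) there: e:F. ✗
e: successors {a, b, c, d}; ◇◇¬(¬p ∧ ¬q) there: a:F, b:F, c:F, d:F. ✗
f: successors {a, b, e, g}; ◇◇¬(¬p ∧ ¬q) there: a:F, b:F, e:F, g:F. ✗
g: successors {c, d, e, f}; ◇◇¬(¬p ∧ ¬q) there: c:F, d:F, e:F, f:F. ✗
h: successors {b, c, d, e, f}; ◇◇¬(¬p ∧ ¬q) there: b:F, c:F, d:F, e:F, f:F. ✗
Satisfying worlds: ∅.

0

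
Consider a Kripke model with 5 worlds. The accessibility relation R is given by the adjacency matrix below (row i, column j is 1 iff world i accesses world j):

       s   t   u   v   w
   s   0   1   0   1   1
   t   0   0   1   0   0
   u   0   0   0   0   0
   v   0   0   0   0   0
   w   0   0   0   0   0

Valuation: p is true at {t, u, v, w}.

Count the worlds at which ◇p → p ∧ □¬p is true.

3

s: ◇p is T, p ∧ □¬p is F. ✗
t: ◇p is T, p ∧ □¬p is F. ✗
u: ◇p is F, p ∧ □¬p is T. ✓
v: ◇p is F, p ∧ □¬p is T. ✓
w: ◇p is F, p ∧ □¬p is T. ✓
Satisfying worlds: {u, v, w}.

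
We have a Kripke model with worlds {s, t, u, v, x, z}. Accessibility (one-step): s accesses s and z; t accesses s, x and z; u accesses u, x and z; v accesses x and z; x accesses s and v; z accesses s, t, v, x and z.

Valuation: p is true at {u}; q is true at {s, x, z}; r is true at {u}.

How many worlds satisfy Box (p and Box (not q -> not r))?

0

s: successors {s, z}; p and Box (not q -> not r) there: s:F, z:F. ✗
t: successors {s, x, z}; p and Box (not q -> not r) there: s:F, x:F, z:F. ✗
u: successors {u, x, z}; p and Box (not q -> not r) there: u:F, x:F, z:F. ✗
v: successors {x, z}; p and Box (not q -> not r) there: x:F, z:F. ✗
x: successors {s, v}; p and Box (not q -> not r) there: s:F, v:F. ✗
z: successors {s, t, v, x, z}; p and Box (not q -> not r) there: s:F, t:F, v:F, x:F, z:F. ✗
Satisfying worlds: ∅.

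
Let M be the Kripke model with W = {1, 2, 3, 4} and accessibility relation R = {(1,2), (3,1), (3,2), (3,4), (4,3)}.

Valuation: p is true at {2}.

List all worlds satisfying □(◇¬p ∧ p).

{2}

1: successors {2}; ◇¬p ∧ p there: 2:F. ✗
2: no successors, so □(◇¬p ∧ p) holds vacuously. ✓
3: successors {1, 2, 4}; ◇¬p ∧ p there: 1:F, 2:F, 4:F. ✗
4: successors {3}; ◇¬p ∧ p there: 3:F. ✗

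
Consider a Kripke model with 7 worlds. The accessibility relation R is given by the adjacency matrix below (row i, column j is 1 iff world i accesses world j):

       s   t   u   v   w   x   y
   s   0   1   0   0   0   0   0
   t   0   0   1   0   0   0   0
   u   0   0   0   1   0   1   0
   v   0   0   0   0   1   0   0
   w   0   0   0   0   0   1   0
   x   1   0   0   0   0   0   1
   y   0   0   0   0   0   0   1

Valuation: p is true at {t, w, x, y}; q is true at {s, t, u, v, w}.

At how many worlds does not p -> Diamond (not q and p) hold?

s: not p is T, Diamond (not q and p) is F. ✗
t: not p is F, Diamond (not q and p) is F. ✓
u: not p is T, Diamond (not q and p) is T. ✓
v: not p is T, Diamond (not q and p) is F. ✗
w: not p is F, Diamond (not q and p) is T. ✓
x: not p is F, Diamond (not q and p) is T. ✓
y: not p is F, Diamond (not q and p) is T. ✓
Satisfying worlds: {t, u, w, x, y}.

5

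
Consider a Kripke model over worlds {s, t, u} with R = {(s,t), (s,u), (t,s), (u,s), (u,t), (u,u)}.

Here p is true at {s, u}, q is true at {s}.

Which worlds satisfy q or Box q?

{s, t}

s: q is T, Box q is F. ✓
t: q is F, Box q is T. ✓
u: q is F, Box q is F. ✗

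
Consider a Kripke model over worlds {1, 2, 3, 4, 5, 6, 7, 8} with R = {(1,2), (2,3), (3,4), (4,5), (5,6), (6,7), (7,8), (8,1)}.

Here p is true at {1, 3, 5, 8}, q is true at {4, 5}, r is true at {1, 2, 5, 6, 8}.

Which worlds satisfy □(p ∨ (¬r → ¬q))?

{1, 2, 4, 5, 6, 7, 8}

1: successors {2}; p ∨ (¬r → ¬q) there: 2:T. ✓
2: successors {3}; p ∨ (¬r → ¬q) there: 3:T. ✓
3: successors {4}; p ∨ (¬r → ¬q) there: 4:F. ✗
4: successors {5}; p ∨ (¬r → ¬q) there: 5:T. ✓
5: successors {6}; p ∨ (¬r → ¬q) there: 6:T. ✓
6: successors {7}; p ∨ (¬r → ¬q) there: 7:T. ✓
7: successors {8}; p ∨ (¬r → ¬q) there: 8:T. ✓
8: successors {1}; p ∨ (¬r → ¬q) there: 1:T. ✓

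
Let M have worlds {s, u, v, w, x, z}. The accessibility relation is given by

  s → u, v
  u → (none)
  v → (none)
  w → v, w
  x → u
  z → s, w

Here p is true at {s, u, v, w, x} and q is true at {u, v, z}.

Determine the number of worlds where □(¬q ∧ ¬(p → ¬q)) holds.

s: successors {u, v}; ¬q ∧ ¬(p → ¬q) there: u:F, v:F. ✗
u: no successors, so □(¬q ∧ ¬(p → ¬q)) holds vacuously. ✓
v: no successors, so □(¬q ∧ ¬(p → ¬q)) holds vacuously. ✓
w: successors {v, w}; ¬q ∧ ¬(p → ¬q) there: v:F, w:F. ✗
x: successors {u}; ¬q ∧ ¬(p → ¬q) there: u:F. ✗
z: successors {s, w}; ¬q ∧ ¬(p → ¬q) there: s:F, w:F. ✗
Satisfying worlds: {u, v}.

2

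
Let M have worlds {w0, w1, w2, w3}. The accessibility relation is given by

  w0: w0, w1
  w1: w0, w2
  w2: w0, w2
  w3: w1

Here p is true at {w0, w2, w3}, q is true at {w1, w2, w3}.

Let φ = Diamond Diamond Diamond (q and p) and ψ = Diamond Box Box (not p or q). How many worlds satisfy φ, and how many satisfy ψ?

For Diamond Diamond Diamond (q and p):
w0: successors {w0, w1}; Diamond Diamond (q and p) there: w0:T, w1:T. ✓
w1: successors {w0, w2}; Diamond Diamond (q and p) there: w0:T, w2:T. ✓
w2: successors {w0, w2}; Diamond Diamond (q and p) there: w0:T, w2:T. ✓
w3: successors {w1}; Diamond Diamond (q and p) there: w1:T. ✓
— 4 worlds.
For Diamond Box Box (not p or q):
w0: successors {w0, w1}; Box Box (not p or q) there: w0:F, w1:F. ✗
w1: successors {w0, w2}; Box Box (not p or q) there: w0:F, w2:F. ✗
w2: successors {w0, w2}; Box Box (not p or q) there: w0:F, w2:F. ✗
w3: successors {w1}; Box Box (not p or q) there: w1:F. ✗
— 0 worlds.

4 and 0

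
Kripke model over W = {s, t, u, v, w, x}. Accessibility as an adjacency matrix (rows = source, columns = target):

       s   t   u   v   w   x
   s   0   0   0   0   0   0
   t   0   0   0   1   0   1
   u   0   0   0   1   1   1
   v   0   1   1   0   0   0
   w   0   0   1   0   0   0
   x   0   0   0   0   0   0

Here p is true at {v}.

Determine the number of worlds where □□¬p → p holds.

2

s: □□¬p is T, p is F. ✗
t: □□¬p is T, p is F. ✗
u: □□¬p is T, p is F. ✗
v: □□¬p is F, p is T. ✓
w: □□¬p is F, p is F. ✓
x: □□¬p is T, p is F. ✗
Satisfying worlds: {v, w}.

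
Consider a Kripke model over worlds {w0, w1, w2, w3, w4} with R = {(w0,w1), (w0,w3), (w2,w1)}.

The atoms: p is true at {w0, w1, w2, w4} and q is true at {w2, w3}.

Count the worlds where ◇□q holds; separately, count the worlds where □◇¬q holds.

2 and 3

For ◇□q:
w0: successors {w1, w3}; □q there: w1:T, w3:T. ✓
w1: no successors, so ◇□q fails. ✗
w2: successors {w1}; □q there: w1:T. ✓
w3: no successors, so ◇□q fails. ✗
w4: no successors, so ◇□q fails. ✗
— 2 worlds.
For □◇¬q:
w0: successors {w1, w3}; ◇¬q there: w1:F, w3:F. ✗
w1: no successors, so □◇¬q holds vacuously. ✓
w2: successors {w1}; ◇¬q there: w1:F. ✗
w3: no successors, so □◇¬q holds vacuously. ✓
w4: no successors, so □◇¬q holds vacuously. ✓
— 3 worlds.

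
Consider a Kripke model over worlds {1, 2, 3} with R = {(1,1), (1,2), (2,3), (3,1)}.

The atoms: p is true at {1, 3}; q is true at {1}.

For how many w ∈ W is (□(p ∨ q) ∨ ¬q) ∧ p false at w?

2

1: □(p ∨ q) ∨ ¬q is F, p is T. ✗
2: □(p ∨ q) ∨ ¬q is T, p is F. ✗
3: □(p ∨ q) ∨ ¬q is T, p is T. ✓
Satisfying worlds: {3}.
So (□(p ∨ q) ∨ ¬q) ∧ p fails at the other 2 worlds.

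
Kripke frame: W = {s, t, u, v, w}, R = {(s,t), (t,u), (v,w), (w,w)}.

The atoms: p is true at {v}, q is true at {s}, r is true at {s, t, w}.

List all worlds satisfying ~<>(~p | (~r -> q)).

{u}

s: <>(~p | (~r -> q)) is T. ✗
t: <>(~p | (~r -> q)) is T. ✗
u: <>(~p | (~r -> q)) is F. ✓
v: <>(~p | (~r -> q)) is T. ✗
w: <>(~p | (~r -> q)) is T. ✗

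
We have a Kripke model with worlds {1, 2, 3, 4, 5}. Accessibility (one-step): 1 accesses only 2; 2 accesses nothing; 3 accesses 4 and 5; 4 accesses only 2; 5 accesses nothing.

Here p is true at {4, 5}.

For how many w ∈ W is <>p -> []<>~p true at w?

1: <>p is F, []<>~p is F. ✓
2: <>p is F, []<>~p is T. ✓
3: <>p is T, []<>~p is F. ✗
4: <>p is F, []<>~p is F. ✓
5: <>p is F, []<>~p is T. ✓
Satisfying worlds: {1, 2, 4, 5}.

4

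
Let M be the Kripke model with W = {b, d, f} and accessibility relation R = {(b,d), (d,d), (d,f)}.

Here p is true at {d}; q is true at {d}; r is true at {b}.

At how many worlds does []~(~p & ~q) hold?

b: successors {d}; ~(~p & ~q) there: d:T. ✓
d: successors {d, f}; ~(~p & ~q) there: d:T, f:F. ✗
f: no successors, so []~(~p & ~q) holds vacuously. ✓
Satisfying worlds: {b, f}.

2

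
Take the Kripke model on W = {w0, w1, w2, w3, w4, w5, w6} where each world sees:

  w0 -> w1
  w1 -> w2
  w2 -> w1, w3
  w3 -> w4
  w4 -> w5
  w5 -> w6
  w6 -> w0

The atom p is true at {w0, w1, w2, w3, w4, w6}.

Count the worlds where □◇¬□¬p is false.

1

w0: successors {w1}; ◇¬□¬p there: w1:T. ✓
w1: successors {w2}; ◇¬□¬p there: w2:T. ✓
w2: successors {w1, w3}; ◇¬□¬p there: w1:T, w3:F. ✗
w3: successors {w4}; ◇¬□¬p there: w4:T. ✓
w4: successors {w5}; ◇¬□¬p there: w5:T. ✓
w5: successors {w6}; ◇¬□¬p there: w6:T. ✓
w6: successors {w0}; ◇¬□¬p there: w0:T. ✓
Satisfying worlds: {w0, w1, w3, w4, w5, w6}.
So □◇¬□¬p fails at the other 1 world.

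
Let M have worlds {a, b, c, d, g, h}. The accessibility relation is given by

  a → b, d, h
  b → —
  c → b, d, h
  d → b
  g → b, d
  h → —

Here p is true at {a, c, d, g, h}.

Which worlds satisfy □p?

{b, h}

a: successors {b, d, h}; p there: b:F, d:T, h:T. ✗
b: no successors, so □p holds vacuously. ✓
c: successors {b, d, h}; p there: b:F, d:T, h:T. ✗
d: successors {b}; p there: b:F. ✗
g: successors {b, d}; p there: b:F, d:T. ✗
h: no successors, so □p holds vacuously. ✓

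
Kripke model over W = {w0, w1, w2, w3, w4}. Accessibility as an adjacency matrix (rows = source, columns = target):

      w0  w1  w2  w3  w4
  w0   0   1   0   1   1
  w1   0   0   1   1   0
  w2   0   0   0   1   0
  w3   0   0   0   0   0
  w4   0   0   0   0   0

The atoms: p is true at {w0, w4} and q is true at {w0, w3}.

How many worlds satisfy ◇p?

1

w0: successors {w1, w3, w4}; p there: w1:F, w3:F, w4:T. ✓
w1: successors {w2, w3}; p there: w2:F, w3:F. ✗
w2: successors {w3}; p there: w3:F. ✗
w3: no successors, so ◇p fails. ✗
w4: no successors, so ◇p fails. ✗
Satisfying worlds: {w0}.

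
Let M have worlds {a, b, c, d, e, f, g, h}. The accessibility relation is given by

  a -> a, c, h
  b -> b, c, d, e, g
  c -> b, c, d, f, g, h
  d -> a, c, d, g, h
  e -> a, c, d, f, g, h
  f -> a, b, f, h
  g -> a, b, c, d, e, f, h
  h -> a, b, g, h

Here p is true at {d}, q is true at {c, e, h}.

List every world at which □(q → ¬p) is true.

{a, b, c, d, e, f, g, h}

a: successors {a, c, h}; q → ¬p there: a:T, c:T, h:T. ✓
b: successors {b, c, d, e, g}; q → ¬p there: b:T, c:T, d:T, e:T, g:T. ✓
c: successors {b, c, d, f, g, h}; q → ¬p there: b:T, c:T, d:T, f:T, g:T, h:T. ✓
d: successors {a, c, d, g, h}; q → ¬p there: a:T, c:T, d:T, g:T, h:T. ✓
e: successors {a, c, d, f, g, h}; q → ¬p there: a:T, c:T, d:T, f:T, g:T, h:T. ✓
f: successors {a, b, f, h}; q → ¬p there: a:T, b:T, f:T, h:T. ✓
g: successors {a, b, c, d, e, f, h}; q → ¬p there: a:T, b:T, c:T, d:T, e:T, f:T, h:T. ✓
h: successors {a, b, g, h}; q → ¬p there: a:T, b:T, g:T, h:T. ✓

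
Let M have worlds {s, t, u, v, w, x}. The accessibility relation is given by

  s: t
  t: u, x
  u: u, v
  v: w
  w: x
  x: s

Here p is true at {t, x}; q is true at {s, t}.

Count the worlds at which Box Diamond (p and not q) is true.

2

s: successors {t}; Diamond (p and not q) there: t:T. ✓
t: successors {u, x}; Diamond (p and not q) there: u:F, x:F. ✗
u: successors {u, v}; Diamond (p and not q) there: u:F, v:F. ✗
v: successors {w}; Diamond (p and not q) there: w:T. ✓
w: successors {x}; Diamond (p and not q) there: x:F. ✗
x: successors {s}; Diamond (p and not q) there: s:F. ✗
Satisfying worlds: {s, v}.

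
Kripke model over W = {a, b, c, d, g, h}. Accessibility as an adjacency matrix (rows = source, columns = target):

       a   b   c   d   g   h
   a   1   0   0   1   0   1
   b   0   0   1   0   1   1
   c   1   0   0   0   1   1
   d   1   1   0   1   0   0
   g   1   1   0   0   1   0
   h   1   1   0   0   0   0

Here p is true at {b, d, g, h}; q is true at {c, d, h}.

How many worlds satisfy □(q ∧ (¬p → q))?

0

a: successors {a, d, h}; q ∧ (¬p → q) there: a:F, d:T, h:T. ✗
b: successors {c, g, h}; q ∧ (¬p → q) there: c:T, g:F, h:T. ✗
c: successors {a, g, h}; q ∧ (¬p → q) there: a:F, g:F, h:T. ✗
d: successors {a, b, d}; q ∧ (¬p → q) there: a:F, b:F, d:T. ✗
g: successors {a, b, g}; q ∧ (¬p → q) there: a:F, b:F, g:F. ✗
h: successors {a, b}; q ∧ (¬p → q) there: a:F, b:F. ✗
Satisfying worlds: ∅.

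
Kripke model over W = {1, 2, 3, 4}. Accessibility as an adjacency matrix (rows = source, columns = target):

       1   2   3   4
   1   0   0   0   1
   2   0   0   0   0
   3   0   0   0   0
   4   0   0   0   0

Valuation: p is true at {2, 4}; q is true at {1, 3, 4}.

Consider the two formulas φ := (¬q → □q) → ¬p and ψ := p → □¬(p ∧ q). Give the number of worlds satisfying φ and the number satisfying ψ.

For (¬q → □q) → ¬p:
1: ¬q → □q is T, ¬p is T. ✓
2: ¬q → □q is T, ¬p is F. ✗
3: ¬q → □q is T, ¬p is T. ✓
4: ¬q → □q is T, ¬p is F. ✗
— 2 worlds.
For p → □¬(p ∧ q):
1: p is F, □¬(p ∧ q) is F. ✓
2: p is T, □¬(p ∧ q) is T. ✓
3: p is F, □¬(p ∧ q) is T. ✓
4: p is T, □¬(p ∧ q) is T. ✓
— 4 worlds.

2 and 4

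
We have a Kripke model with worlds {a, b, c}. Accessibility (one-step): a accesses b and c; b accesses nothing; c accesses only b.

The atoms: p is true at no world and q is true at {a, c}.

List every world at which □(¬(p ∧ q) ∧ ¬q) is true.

a: successors {b, c}; ¬(p ∧ q) ∧ ¬q there: b:T, c:F. ✗
b: no successors, so □(¬(p ∧ q) ∧ ¬q) holds vacuously. ✓
c: successors {b}; ¬(p ∧ q) ∧ ¬q there: b:T. ✓

{b, c}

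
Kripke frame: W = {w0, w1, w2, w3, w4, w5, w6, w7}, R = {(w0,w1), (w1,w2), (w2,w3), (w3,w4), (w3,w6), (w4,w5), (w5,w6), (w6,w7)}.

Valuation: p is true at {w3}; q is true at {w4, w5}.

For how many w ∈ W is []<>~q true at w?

6

w0: successors {w1}; <>~q there: w1:T. ✓
w1: successors {w2}; <>~q there: w2:T. ✓
w2: successors {w3}; <>~q there: w3:T. ✓
w3: successors {w4, w6}; <>~q there: w4:F, w6:T. ✗
w4: successors {w5}; <>~q there: w5:T. ✓
w5: successors {w6}; <>~q there: w6:T. ✓
w6: successors {w7}; <>~q there: w7:F. ✗
w7: no successors, so []<>~q holds vacuously. ✓
Satisfying worlds: {w0, w1, w2, w4, w5, w7}.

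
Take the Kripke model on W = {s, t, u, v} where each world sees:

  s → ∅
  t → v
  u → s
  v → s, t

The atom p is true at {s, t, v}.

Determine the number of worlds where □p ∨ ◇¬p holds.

s: □p is T, ◇¬p is F. ✓
t: □p is T, ◇¬p is F. ✓
u: □p is T, ◇¬p is F. ✓
v: □p is T, ◇¬p is F. ✓
Satisfying worlds: {s, t, u, v}.

4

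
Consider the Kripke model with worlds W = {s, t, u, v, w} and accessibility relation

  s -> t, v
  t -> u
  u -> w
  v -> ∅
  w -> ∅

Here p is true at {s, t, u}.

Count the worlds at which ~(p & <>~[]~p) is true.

4

s: p & <>~[]~p is T. ✗
t: p & <>~[]~p is F. ✓
u: p & <>~[]~p is F. ✓
v: p & <>~[]~p is F. ✓
w: p & <>~[]~p is F. ✓
Satisfying worlds: {t, u, v, w}.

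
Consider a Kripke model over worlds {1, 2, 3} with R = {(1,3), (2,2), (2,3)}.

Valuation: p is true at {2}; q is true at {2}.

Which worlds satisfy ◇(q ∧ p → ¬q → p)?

1: successors {3}; q ∧ p → ¬q → p there: 3:T. ✓
2: successors {2, 3}; q ∧ p → ¬q → p there: 2:T, 3:T. ✓
3: no successors, so ◇(q ∧ p → ¬q → p) fails. ✗

{1, 2}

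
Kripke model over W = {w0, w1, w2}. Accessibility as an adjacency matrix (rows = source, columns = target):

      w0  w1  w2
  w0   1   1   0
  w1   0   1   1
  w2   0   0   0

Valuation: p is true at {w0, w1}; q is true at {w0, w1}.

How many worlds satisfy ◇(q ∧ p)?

w0: successors {w0, w1}; q ∧ p there: w0:T, w1:T. ✓
w1: successors {w1, w2}; q ∧ p there: w1:T, w2:F. ✓
w2: no successors, so ◇(q ∧ p) fails. ✗
Satisfying worlds: {w0, w1}.

2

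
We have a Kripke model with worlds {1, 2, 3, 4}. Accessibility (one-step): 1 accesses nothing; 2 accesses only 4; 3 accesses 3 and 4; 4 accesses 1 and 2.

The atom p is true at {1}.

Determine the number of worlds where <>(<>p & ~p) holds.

2

1: no successors, so <>(<>p & ~p) fails. ✗
2: successors {4}; <>p & ~p there: 4:T. ✓
3: successors {3, 4}; <>p & ~p there: 3:F, 4:T. ✓
4: successors {1, 2}; <>p & ~p there: 1:F, 2:F. ✗
Satisfying worlds: {2, 3}.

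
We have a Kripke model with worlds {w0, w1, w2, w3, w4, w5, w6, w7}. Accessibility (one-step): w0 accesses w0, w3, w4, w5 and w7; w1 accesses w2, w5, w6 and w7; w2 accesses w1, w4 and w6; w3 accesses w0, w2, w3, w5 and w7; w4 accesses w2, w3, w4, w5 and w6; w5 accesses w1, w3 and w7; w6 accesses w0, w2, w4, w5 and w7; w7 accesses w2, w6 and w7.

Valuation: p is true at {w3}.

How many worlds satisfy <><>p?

w0: successors {w0, w3, w4, w5, w7}; <>p there: w0:T, w3:T, w4:T, w5:T, w7:F. ✓
w1: successors {w2, w5, w6, w7}; <>p there: w2:F, w5:T, w6:F, w7:F. ✓
w2: successors {w1, w4, w6}; <>p there: w1:F, w4:T, w6:F. ✓
w3: successors {w0, w2, w3, w5, w7}; <>p there: w0:T, w2:F, w3:T, w5:T, w7:F. ✓
w4: successors {w2, w3, w4, w5, w6}; <>p there: w2:F, w3:T, w4:T, w5:T, w6:F. ✓
w5: successors {w1, w3, w7}; <>p there: w1:F, w3:T, w7:F. ✓
w6: successors {w0, w2, w4, w5, w7}; <>p there: w0:T, w2:F, w4:T, w5:T, w7:F. ✓
w7: successors {w2, w6, w7}; <>p there: w2:F, w6:F, w7:F. ✗
Satisfying worlds: {w0, w1, w2, w3, w4, w5, w6}.

7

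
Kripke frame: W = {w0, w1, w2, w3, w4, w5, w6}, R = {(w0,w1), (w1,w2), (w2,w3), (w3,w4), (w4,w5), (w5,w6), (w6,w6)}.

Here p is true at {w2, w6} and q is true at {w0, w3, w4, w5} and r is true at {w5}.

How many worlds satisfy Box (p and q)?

w0: successors {w1}; p and q there: w1:F. ✗
w1: successors {w2}; p and q there: w2:F. ✗
w2: successors {w3}; p and q there: w3:F. ✗
w3: successors {w4}; p and q there: w4:F. ✗
w4: successors {w5}; p and q there: w5:F. ✗
w5: successors {w6}; p and q there: w6:F. ✗
w6: successors {w6}; p and q there: w6:F. ✗
Satisfying worlds: ∅.

0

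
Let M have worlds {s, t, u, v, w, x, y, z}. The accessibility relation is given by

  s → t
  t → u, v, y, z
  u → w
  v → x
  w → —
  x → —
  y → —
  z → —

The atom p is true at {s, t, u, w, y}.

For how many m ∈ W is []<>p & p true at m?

3

s: []<>p is T, p is T. ✓
t: []<>p is F, p is T. ✗
u: []<>p is F, p is T. ✗
v: []<>p is F, p is F. ✗
w: []<>p is T, p is T. ✓
x: []<>p is T, p is F. ✗
y: []<>p is T, p is T. ✓
z: []<>p is T, p is F. ✗
Satisfying worlds: {s, w, y}.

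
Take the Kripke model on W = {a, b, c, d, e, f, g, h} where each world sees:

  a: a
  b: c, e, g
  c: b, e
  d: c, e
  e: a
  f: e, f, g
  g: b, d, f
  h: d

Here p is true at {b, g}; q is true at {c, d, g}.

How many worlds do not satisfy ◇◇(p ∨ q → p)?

0

a: successors {a}; ◇(p ∨ q → p) there: a:T. ✓
b: successors {c, e, g}; ◇(p ∨ q → p) there: c:T, e:T, g:T. ✓
c: successors {b, e}; ◇(p ∨ q → p) there: b:T, e:T. ✓
d: successors {c, e}; ◇(p ∨ q → p) there: c:T, e:T. ✓
e: successors {a}; ◇(p ∨ q → p) there: a:T. ✓
f: successors {e, f, g}; ◇(p ∨ q → p) there: e:T, f:T, g:T. ✓
g: successors {b, d, f}; ◇(p ∨ q → p) there: b:T, d:T, f:T. ✓
h: successors {d}; ◇(p ∨ q → p) there: d:T. ✓
Satisfying worlds: {a, b, c, d, e, f, g, h}.
So ◇◇(p ∨ q → p) fails at the other 0 worlds.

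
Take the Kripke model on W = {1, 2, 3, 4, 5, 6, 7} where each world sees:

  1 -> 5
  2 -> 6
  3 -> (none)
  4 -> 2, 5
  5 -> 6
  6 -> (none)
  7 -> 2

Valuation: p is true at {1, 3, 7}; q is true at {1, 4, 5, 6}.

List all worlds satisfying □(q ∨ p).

1: successors {5}; q ∨ p there: 5:T. ✓
2: successors {6}; q ∨ p there: 6:T. ✓
3: no successors, so □(q ∨ p) holds vacuously. ✓
4: successors {2, 5}; q ∨ p there: 2:F, 5:T. ✗
5: successors {6}; q ∨ p there: 6:T. ✓
6: no successors, so □(q ∨ p) holds vacuously. ✓
7: successors {2}; q ∨ p there: 2:F. ✗

{1, 2, 3, 5, 6}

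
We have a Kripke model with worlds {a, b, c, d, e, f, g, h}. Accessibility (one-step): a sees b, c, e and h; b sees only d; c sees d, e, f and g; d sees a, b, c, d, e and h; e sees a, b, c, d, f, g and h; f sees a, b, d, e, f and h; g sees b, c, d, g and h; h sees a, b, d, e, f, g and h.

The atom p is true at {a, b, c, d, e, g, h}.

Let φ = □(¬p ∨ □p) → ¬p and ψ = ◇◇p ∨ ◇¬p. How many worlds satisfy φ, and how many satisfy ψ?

For □(¬p ∨ □p) → ¬p:
a: □(¬p ∨ □p) is F, ¬p is F. ✓
b: □(¬p ∨ □p) is T, ¬p is F. ✗
c: □(¬p ∨ □p) is F, ¬p is F. ✓
d: □(¬p ∨ □p) is F, ¬p is F. ✓
e: □(¬p ∨ □p) is F, ¬p is F. ✓
f: □(¬p ∨ □p) is F, ¬p is T. ✓
g: □(¬p ∨ □p) is F, ¬p is F. ✓
h: □(¬p ∨ □p) is F, ¬p is F. ✓
— 7 worlds.
For ◇◇p ∨ ◇¬p:
a: ◇◇p is T, ◇¬p is F. ✓
b: ◇◇p is T, ◇¬p is F. ✓
c: ◇◇p is T, ◇¬p is T. ✓
d: ◇◇p is T, ◇¬p is F. ✓
e: ◇◇p is T, ◇¬p is T. ✓
f: ◇◇p is T, ◇¬p is T. ✓
g: ◇◇p is T, ◇¬p is F. ✓
h: ◇◇p is T, ◇¬p is T. ✓
— 8 worlds.

7 and 8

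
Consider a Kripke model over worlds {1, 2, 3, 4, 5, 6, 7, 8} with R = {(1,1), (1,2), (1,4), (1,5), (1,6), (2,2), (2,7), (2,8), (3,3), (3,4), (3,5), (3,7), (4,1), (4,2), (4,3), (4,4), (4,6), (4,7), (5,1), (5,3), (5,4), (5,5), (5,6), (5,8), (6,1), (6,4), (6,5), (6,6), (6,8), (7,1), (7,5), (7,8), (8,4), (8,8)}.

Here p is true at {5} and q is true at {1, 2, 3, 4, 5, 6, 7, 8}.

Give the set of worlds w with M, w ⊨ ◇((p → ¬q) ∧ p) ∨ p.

{5}

1: ◇((p → ¬q) ∧ p) is F, p is F. ✗
2: ◇((p → ¬q) ∧ p) is F, p is F. ✗
3: ◇((p → ¬q) ∧ p) is F, p is F. ✗
4: ◇((p → ¬q) ∧ p) is F, p is F. ✗
5: ◇((p → ¬q) ∧ p) is F, p is T. ✓
6: ◇((p → ¬q) ∧ p) is F, p is F. ✗
7: ◇((p → ¬q) ∧ p) is F, p is F. ✗
8: ◇((p → ¬q) ∧ p) is F, p is F. ✗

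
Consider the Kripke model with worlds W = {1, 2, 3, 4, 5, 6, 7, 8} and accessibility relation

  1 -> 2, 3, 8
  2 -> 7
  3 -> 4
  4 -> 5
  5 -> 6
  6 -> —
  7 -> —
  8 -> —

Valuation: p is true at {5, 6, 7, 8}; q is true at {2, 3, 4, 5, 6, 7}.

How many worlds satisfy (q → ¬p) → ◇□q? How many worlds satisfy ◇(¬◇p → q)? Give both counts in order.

For (q → ¬p) → ◇□q:
1: q → ¬p is T, ◇□q is T. ✓
2: q → ¬p is T, ◇□q is T. ✓
3: q → ¬p is T, ◇□q is T. ✓
4: q → ¬p is T, ◇□q is T. ✓
5: q → ¬p is F, ◇□q is T. ✓
6: q → ¬p is F, ◇□q is F. ✓
7: q → ¬p is F, ◇□q is F. ✓
8: q → ¬p is T, ◇□q is F. ✗
— 7 worlds.
For ◇(¬◇p → q):
1: successors {2, 3, 8}; ¬◇p → q there: 2:T, 3:T, 8:F. ✓
2: successors {7}; ¬◇p → q there: 7:T. ✓
3: successors {4}; ¬◇p → q there: 4:T. ✓
4: successors {5}; ¬◇p → q there: 5:T. ✓
5: successors {6}; ¬◇p → q there: 6:T. ✓
6: no successors, so ◇(¬◇p → q) fails. ✗
7: no successors, so ◇(¬◇p → q) fails. ✗
8: no successors, so ◇(¬◇p → q) fails. ✗
— 5 worlds.

7 and 5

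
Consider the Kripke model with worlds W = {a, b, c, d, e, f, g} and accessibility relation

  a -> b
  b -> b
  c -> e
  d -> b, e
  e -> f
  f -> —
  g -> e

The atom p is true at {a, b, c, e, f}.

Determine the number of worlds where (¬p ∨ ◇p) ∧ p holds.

4

a: ¬p ∨ ◇p is T, p is T. ✓
b: ¬p ∨ ◇p is T, p is T. ✓
c: ¬p ∨ ◇p is T, p is T. ✓
d: ¬p ∨ ◇p is T, p is F. ✗
e: ¬p ∨ ◇p is T, p is T. ✓
f: ¬p ∨ ◇p is F, p is T. ✗
g: ¬p ∨ ◇p is T, p is F. ✗
Satisfying worlds: {a, b, c, e}.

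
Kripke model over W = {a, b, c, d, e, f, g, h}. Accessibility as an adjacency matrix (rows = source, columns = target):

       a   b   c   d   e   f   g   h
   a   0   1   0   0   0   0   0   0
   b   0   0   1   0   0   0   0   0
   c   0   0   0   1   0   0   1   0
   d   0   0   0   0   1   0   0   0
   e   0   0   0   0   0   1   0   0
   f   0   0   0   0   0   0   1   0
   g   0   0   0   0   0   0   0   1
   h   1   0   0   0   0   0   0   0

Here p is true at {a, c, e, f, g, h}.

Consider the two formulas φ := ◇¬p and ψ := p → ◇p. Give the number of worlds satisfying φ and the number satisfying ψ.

For ◇¬p:
a: successors {b}; ¬p there: b:T. ✓
b: successors {c}; ¬p there: c:F. ✗
c: successors {d, g}; ¬p there: d:T, g:F. ✓
d: successors {e}; ¬p there: e:F. ✗
e: successors {f}; ¬p there: f:F. ✗
f: successors {g}; ¬p there: g:F. ✗
g: successors {h}; ¬p there: h:F. ✗
h: successors {a}; ¬p there: a:F. ✗
— 2 worlds.
For p → ◇p:
a: p is T, ◇p is F. ✗
b: p is F, ◇p is T. ✓
c: p is T, ◇p is T. ✓
d: p is F, ◇p is T. ✓
e: p is T, ◇p is T. ✓
f: p is T, ◇p is T. ✓
g: p is T, ◇p is T. ✓
h: p is T, ◇p is T. ✓
— 7 worlds.

2 and 7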